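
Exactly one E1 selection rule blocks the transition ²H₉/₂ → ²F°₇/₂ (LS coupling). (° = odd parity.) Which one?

Parity must change: even → odd — passes.
ΔS = 0: S: 1/2 → 1/2 — passes.
ΔL = 0, ±1 (not L=0↔0): L: 5 → 3, ΔL = -2 — fails.
ΔJ = 0, ±1 (not J=0↔0): J: 9/2 → 7/2, ΔJ = -1 — passes.

the ΔL = 0, ±1 rule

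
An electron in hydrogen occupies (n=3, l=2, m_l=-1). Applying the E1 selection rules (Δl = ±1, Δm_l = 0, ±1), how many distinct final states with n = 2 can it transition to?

E1 requires Δl = ±1, so l_f ∈ {1, 3}; with 0 ≤ l_f ≤ n_f−1 = 1, the allowed l_f values are {1}.
For l_f = 1: m_f ∈ {m_i−1, m_i, m_i+1} ∩ [−1, 1] = {-1, 0} → 2 states.
Total: 2.

2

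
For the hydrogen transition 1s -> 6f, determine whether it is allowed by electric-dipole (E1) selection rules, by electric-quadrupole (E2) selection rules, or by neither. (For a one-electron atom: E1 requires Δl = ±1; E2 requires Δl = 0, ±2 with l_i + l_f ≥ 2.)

Δl = 3 − 0 = +3; l_i + l_f = 3.
E1 (Δl = ±1): not satisfied.
E2 (Δl = 0,±2, l_i+l_f ≥ 2): not satisfied.

neither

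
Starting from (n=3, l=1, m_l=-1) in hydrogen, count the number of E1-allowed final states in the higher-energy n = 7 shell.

4

E1 requires Δl = ±1, so l_f ∈ {0, 2}; with 0 ≤ l_f ≤ n_f−1 = 6, the allowed l_f values are {0, 2}.
For l_f = 0: m_f ∈ {m_i−1, m_i, m_i+1} ∩ [−0, 0] = {0} → 1 state.
For l_f = 2: m_f ∈ {m_i−1, m_i, m_i+1} ∩ [−2, 2] = {-2, -1, 0} → 3 states.
Total: 4.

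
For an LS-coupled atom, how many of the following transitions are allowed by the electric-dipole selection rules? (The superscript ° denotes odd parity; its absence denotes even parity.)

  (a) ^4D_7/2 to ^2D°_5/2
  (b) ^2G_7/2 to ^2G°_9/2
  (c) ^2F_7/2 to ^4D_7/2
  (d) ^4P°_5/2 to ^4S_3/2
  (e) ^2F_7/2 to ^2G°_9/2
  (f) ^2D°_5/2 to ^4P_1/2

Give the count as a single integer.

(a) forbidden (ΔS fails)
(b) allowed
(c) forbidden (parity, ΔS fail)
(d) allowed
(e) allowed
(f) forbidden (ΔS, ΔJ fail)
Total allowed: 3 of 6.

3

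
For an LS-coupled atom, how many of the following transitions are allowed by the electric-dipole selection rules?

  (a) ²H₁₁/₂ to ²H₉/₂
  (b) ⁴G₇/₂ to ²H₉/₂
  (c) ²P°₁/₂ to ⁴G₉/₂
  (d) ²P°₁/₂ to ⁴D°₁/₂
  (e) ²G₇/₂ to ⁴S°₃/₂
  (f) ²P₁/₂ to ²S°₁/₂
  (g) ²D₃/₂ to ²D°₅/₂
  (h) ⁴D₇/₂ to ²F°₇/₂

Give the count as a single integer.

2

(a) forbidden (parity fails)
(b) forbidden (parity, ΔS fail)
(c) forbidden (ΔS, ΔL, ΔJ fail)
(d) forbidden (parity, ΔS fail)
(e) forbidden (ΔS, ΔL, ΔJ fail)
(f) allowed
(g) allowed
(h) forbidden (ΔS fails)
Total allowed: 2 of 8.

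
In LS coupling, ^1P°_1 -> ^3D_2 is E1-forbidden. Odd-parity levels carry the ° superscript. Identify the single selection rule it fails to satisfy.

Reading off the term symbols: S 0→1, L 1→2, J 1→2, parity odd→even.
Parity must change: odd → even — ✓.
ΔS = 0: S: 0 → 1 — ✗.
ΔL = 0, ±1 (not L=0↔0): L: 1 → 2, ΔL = +1 — ✓.
ΔJ = 0, ±1 (not J=0↔0): J: 1 → 2, ΔJ = +1 — ✓.

the ΔS = 0 rule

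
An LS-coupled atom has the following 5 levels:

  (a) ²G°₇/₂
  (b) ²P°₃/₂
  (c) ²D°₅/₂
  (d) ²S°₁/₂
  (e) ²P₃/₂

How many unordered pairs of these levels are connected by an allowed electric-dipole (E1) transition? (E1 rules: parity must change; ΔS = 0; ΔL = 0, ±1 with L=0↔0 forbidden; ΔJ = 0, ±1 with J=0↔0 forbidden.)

3

(a)–(b): forbidden (parity, ΔL, ΔJ).
(a)–(c): forbidden (parity, ΔL).
(a)–(d): forbidden (parity, ΔL, ΔJ).
(a)–(e): forbidden (ΔL, ΔJ).
(b)–(c): forbidden (parity).
(b)–(d): forbidden (parity).
(b)–(e): allowed.
(c)–(d): forbidden (parity, ΔL, ΔJ).
(c)–(e): allowed.
(d)–(e): allowed.
Allowed pairs: 3 of 10.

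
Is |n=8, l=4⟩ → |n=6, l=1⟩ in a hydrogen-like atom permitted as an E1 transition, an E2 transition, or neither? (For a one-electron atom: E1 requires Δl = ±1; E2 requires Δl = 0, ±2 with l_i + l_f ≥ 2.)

neither

Δl = 1 − 4 = -3; l_i + l_f = 5.
E1 (Δl = ±1): not satisfied.
E2 (Δl = 0,±2, l_i+l_f ≥ 2): not satisfied.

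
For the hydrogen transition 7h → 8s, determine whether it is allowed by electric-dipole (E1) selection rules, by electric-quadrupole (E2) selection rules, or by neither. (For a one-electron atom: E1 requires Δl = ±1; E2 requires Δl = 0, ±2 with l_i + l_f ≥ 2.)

neither

Δl = 0 − 5 = -5; l_i + l_f = 5.
E1 (Δl = ±1): not satisfied.
E2 (Δl = 0,±2, l_i+l_f ≥ 2): not satisfied.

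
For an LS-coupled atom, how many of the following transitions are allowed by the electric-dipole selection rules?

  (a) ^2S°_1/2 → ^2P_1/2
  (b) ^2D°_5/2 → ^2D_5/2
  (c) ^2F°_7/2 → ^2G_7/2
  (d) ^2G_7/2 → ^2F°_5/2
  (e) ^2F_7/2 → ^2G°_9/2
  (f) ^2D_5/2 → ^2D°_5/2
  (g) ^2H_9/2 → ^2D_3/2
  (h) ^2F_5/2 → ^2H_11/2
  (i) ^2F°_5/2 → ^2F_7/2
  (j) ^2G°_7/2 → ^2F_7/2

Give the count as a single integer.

(a) allowed
(b) allowed
(c) allowed
(d) allowed
(e) allowed
(f) allowed
(g) forbidden (parity, ΔL, ΔJ fail)
(h) forbidden (parity, ΔL, ΔJ fail)
(i) allowed
(j) allowed
Total allowed: 8 of 10.

8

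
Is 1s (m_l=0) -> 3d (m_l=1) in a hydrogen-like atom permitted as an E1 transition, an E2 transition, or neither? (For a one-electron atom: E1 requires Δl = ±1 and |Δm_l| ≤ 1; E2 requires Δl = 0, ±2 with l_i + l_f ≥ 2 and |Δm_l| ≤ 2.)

Δl = 2 − 0 = +2; l_i + l_f = 2.
Δm_l = +1.
E1 (Δl = ±1, |Δm_l| ≤ 1): not satisfied.
E2 (Δl = 0,±2, l_i+l_f ≥ 2, |Δm_l| ≤ 2): satisfied.

E2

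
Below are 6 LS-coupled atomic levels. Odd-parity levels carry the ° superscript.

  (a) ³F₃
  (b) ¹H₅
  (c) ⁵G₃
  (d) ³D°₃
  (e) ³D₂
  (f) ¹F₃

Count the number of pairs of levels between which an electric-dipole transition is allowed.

(a)–(b): forbidden (parity, ΔS, ΔL, ΔJ).
(a)–(c): forbidden (parity, ΔS).
(a)–(d): allowed.
(a)–(e): forbidden (parity).
(a)–(f): forbidden (parity, ΔS).
(b)–(c): forbidden (parity, ΔS, ΔJ).
(b)–(d): forbidden (ΔS, ΔL, ΔJ).
(b)–(e): forbidden (parity, ΔS, ΔL, ΔJ).
(b)–(f): forbidden (parity, ΔL, ΔJ).
(c)–(d): forbidden (ΔS, ΔL).
(c)–(e): forbidden (parity, ΔS, ΔL).
(c)–(f): forbidden (parity, ΔS).
(d)–(e): allowed.
(d)–(f): forbidden (ΔS).
(e)–(f): forbidden (parity, ΔS).
Allowed pairs: 2 of 15.

2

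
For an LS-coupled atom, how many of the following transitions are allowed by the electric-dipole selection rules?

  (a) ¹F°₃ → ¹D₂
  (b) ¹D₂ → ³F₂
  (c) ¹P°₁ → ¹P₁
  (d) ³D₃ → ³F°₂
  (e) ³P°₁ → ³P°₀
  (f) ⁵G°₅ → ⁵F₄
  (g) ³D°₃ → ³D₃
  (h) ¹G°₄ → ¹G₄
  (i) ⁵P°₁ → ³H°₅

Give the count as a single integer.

(a) allowed
(b) forbidden (parity, ΔS fail)
(c) allowed
(d) allowed
(e) forbidden (parity fails)
(f) allowed
(g) allowed
(h) allowed
(i) forbidden (parity, ΔS, ΔL, ΔJ fail)
Total allowed: 6 of 9.

6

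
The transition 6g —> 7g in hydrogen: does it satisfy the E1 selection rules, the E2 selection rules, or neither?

E2

Δl = 4 − 4 = +0; l_i + l_f = 8.
E1 (Δl = ±1): not satisfied.
E2 (Δl = 0,±2, l_i+l_f ≥ 2): satisfied.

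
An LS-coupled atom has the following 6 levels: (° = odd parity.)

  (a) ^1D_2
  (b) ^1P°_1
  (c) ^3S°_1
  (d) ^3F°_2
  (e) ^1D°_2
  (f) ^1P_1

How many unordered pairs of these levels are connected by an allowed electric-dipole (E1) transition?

(a)–(b): allowed.
(a)–(c): forbidden (ΔS, ΔL).
(a)–(d): forbidden (ΔS).
(a)–(e): allowed.
(a)–(f): forbidden (parity).
(b)–(c): forbidden (parity, ΔS).
(b)–(d): forbidden (parity, ΔS, ΔL).
(b)–(e): forbidden (parity).
(b)–(f): allowed.
(c)–(d): forbidden (parity, ΔL).
(c)–(e): forbidden (parity, ΔS, ΔL).
(c)–(f): forbidden (ΔS).
(d)–(e): forbidden (parity, ΔS).
(d)–(f): forbidden (ΔS, ΔL).
(e)–(f): allowed.
Allowed pairs: 4 of 15.

4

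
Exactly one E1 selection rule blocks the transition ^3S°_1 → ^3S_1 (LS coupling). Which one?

the L=0 ↔ L=0 exclusion

Parity must change: odd → even — ok.
ΔS = 0: S: 1 → 1 — ok.
ΔL = 0, ±1 (not L=0↔0): L: 0 → 0, ΔL = +0 — fails.
ΔJ = 0, ±1 (not J=0↔0): J: 1 → 1, ΔJ = +0 — ok.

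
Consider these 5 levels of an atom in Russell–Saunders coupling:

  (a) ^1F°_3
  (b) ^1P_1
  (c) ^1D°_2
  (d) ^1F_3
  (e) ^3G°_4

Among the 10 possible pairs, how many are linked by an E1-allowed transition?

(a)–(b): forbidden (ΔL, ΔJ).
(a)–(c): forbidden (parity).
(a)–(d): allowed.
(a)–(e): forbidden (parity, ΔS).
(b)–(c): allowed.
(b)–(d): forbidden (parity, ΔL, ΔJ).
(b)–(e): forbidden (ΔS, ΔL, ΔJ).
(c)–(d): allowed.
(c)–(e): forbidden (parity, ΔS, ΔL, ΔJ).
(d)–(e): forbidden (ΔS).
Allowed pairs: 3 of 10.

3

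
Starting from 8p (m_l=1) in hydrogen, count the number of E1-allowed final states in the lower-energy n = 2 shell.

1

E1 requires Δl = ±1, so l_f ∈ {0, 2}; with 0 ≤ l_f ≤ n_f−1 = 1, the allowed l_f values are {0}.
For l_f = 0: m_f ∈ {m_i−1, m_i, m_i+1} ∩ [−0, 0] = {0} → 1 state.
Total: 1.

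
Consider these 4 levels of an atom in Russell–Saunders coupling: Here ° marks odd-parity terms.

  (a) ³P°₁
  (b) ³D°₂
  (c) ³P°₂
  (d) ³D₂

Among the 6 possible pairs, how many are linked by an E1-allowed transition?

(a)–(b): forbidden (parity).
(a)–(c): forbidden (parity).
(a)–(d): allowed.
(b)–(c): forbidden (parity).
(b)–(d): allowed.
(c)–(d): allowed.
Allowed pairs: 3 of 6.

3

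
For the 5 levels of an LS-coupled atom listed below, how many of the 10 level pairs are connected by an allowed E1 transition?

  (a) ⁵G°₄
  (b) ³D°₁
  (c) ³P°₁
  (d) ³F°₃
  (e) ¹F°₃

0

(a)–(b): forbidden (parity, ΔS, ΔL, ΔJ).
(a)–(c): forbidden (parity, ΔS, ΔL, ΔJ).
(a)–(d): forbidden (parity, ΔS).
(a)–(e): forbidden (parity, ΔS).
(b)–(c): forbidden (parity).
(b)–(d): forbidden (parity, ΔJ).
(b)–(e): forbidden (parity, ΔS, ΔJ).
(c)–(d): forbidden (parity, ΔL, ΔJ).
(c)–(e): forbidden (parity, ΔS, ΔL, ΔJ).
(d)–(e): forbidden (parity, ΔS).
Allowed pairs: 0 of 10.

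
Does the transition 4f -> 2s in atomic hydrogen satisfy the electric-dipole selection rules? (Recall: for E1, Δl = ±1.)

Initial l = 3, final l = 0, so Δl = -3. E1 requires Δl = ±1: fails.
The transition is electric-dipole forbidden.

forbidden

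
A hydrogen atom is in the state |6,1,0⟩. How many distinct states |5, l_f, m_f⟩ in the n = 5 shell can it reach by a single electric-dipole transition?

4

E1 requires Δl = ±1, so l_f ∈ {0, 2}; with 0 ≤ l_f ≤ n_f−1 = 4, the allowed l_f values are {0, 2}.
For l_f = 0: m_f ∈ {m_i−1, m_i, m_i+1} ∩ [−0, 0] = {0} → 1 state.
For l_f = 2: m_f ∈ {m_i−1, m_i, m_i+1} ∩ [−2, 2] = {-1, 0, 1} → 3 states.
Total: 4.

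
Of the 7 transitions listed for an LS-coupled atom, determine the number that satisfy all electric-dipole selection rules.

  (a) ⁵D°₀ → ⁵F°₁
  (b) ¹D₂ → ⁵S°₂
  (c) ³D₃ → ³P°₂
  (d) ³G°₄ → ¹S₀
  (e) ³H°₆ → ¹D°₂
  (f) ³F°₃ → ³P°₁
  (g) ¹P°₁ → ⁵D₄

1

(a) forbidden (parity fails)
(b) forbidden (ΔS, ΔL fail)
(c) allowed
(d) forbidden (ΔS, ΔL, ΔJ fail)
(e) forbidden (parity, ΔS, ΔL, ΔJ fail)
(f) forbidden (parity, ΔL, ΔJ fail)
(g) forbidden (ΔS, ΔJ fail)
Total allowed: 1 of 7.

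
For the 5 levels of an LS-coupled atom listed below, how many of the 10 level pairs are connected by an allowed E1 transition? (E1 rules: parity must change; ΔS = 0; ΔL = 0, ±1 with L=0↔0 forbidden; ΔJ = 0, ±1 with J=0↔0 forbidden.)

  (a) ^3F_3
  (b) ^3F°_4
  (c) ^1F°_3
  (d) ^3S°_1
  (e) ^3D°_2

2

(a)–(b): allowed.
(a)–(c): forbidden (ΔS).
(a)–(d): forbidden (ΔL, ΔJ).
(a)–(e): allowed.
(b)–(c): forbidden (parity, ΔS).
(b)–(d): forbidden (parity, ΔL, ΔJ).
(b)–(e): forbidden (parity, ΔJ).
(c)–(d): forbidden (parity, ΔS, ΔL, ΔJ).
(c)–(e): forbidden (parity, ΔS).
(d)–(e): forbidden (parity, ΔL).
Allowed pairs: 2 of 10.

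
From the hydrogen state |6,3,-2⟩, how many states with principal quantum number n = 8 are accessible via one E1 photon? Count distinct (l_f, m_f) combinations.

E1 requires Δl = ±1, so l_f ∈ {2, 4}; with 0 ≤ l_f ≤ n_f−1 = 7, the allowed l_f values are {2, 4}.
For l_f = 2: m_f ∈ {m_i−1, m_i, m_i+1} ∩ [−2, 2] = {-2, -1} → 2 states.
For l_f = 4: m_f ∈ {m_i−1, m_i, m_i+1} ∩ [−4, 4] = {-3, -2, -1} → 3 states.
Total: 5.

5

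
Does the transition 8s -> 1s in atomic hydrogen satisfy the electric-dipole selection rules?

l: 0 → 0 (Δl = +0). Δl = ±1 fails.
The transition is electric-dipole forbidden.

forbidden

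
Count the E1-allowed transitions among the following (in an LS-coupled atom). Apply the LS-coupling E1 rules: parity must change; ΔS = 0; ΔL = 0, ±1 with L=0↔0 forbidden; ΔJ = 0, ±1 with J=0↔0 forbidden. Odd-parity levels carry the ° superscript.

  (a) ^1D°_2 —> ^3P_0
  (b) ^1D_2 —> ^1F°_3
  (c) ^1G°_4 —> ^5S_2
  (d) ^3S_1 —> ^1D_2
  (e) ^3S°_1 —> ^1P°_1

1

(a) forbidden (ΔS, ΔJ fail)
(b) allowed
(c) forbidden (ΔS, ΔL, ΔJ fail)
(d) forbidden (parity, ΔS, ΔL fail)
(e) forbidden (parity, ΔS fail)
Total allowed: 1 of 5.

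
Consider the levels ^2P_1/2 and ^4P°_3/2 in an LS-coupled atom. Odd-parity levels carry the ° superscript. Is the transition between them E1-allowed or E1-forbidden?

forbidden

Initial level: S=1/2, L=1, J=1/2, parity even. Final level: S=3/2, L=1, J=3/2, parity odd.
Parity must change: even → odd — ✓.
ΔS = 0: S: 1/2 → 3/2 — ✗.
ΔJ = 0, ±1 (not J=0↔0): J: 1/2 → 3/2, ΔJ = +1 — ✓.
ΔL = 0, ±1 (not L=0↔0): L: 1 → 1, ΔL = +0 — ✓.
Rule(s) violated: ΔS.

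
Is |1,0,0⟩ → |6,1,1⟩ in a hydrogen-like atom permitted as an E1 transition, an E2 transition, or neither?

Δl = 1 − 0 = +1; l_i + l_f = 1.
Δm_l = +1.
E1 (Δl = ±1, |Δm_l| ≤ 1): satisfied.
E2 (Δl = 0,±2, l_i+l_f ≥ 2, |Δm_l| ≤ 2): not satisfied.

E1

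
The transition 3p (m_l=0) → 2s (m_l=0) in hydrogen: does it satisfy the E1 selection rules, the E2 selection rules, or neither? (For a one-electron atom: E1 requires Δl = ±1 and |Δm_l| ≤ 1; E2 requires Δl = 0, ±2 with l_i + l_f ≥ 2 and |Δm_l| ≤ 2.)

Δl = 0 − 1 = -1; l_i + l_f = 1.
Δm_l = +0.
E1 (Δl = ±1, |Δm_l| ≤ 1): satisfied.
E2 (Δl = 0,±2, l_i+l_f ≥ 2, |Δm_l| ≤ 2): not satisfied.

E1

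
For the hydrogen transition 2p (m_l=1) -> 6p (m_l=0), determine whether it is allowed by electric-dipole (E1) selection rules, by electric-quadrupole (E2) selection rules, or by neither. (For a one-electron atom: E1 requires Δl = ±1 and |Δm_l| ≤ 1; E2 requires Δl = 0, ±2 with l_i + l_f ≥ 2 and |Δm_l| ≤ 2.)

E2

Δl = 1 − 1 = +0; l_i + l_f = 2.
Δm_l = -1.
E1 (Δl = ±1, |Δm_l| ≤ 1): not satisfied.
E2 (Δl = 0,±2, l_i+l_f ≥ 2, |Δm_l| ≤ 2): satisfied.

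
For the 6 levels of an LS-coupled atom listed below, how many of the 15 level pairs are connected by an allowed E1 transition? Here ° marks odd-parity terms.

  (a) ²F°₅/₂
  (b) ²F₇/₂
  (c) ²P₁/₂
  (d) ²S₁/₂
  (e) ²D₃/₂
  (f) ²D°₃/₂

(a)–(b): allowed.
(a)–(c): forbidden (ΔL, ΔJ).
(a)–(d): forbidden (ΔL, ΔJ).
(a)–(e): allowed.
(a)–(f): forbidden (parity).
(b)–(c): forbidden (parity, ΔL, ΔJ).
(b)–(d): forbidden (parity, ΔL, ΔJ).
(b)–(e): forbidden (parity, ΔJ).
(b)–(f): forbidden (ΔJ).
(c)–(d): forbidden (parity).
(c)–(e): forbidden (parity).
(c)–(f): allowed.
(d)–(e): forbidden (parity, ΔL).
(d)–(f): forbidden (ΔL).
(e)–(f): allowed.
Allowed pairs: 4 of 15.

4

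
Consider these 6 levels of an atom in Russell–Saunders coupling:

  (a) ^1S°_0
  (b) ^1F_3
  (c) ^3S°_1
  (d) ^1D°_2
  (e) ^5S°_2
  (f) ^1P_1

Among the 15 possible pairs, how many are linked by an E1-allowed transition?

(a)–(b): forbidden (ΔL, ΔJ).
(a)–(c): forbidden (parity, ΔS, ΔL).
(a)–(d): forbidden (parity, ΔL, ΔJ).
(a)–(e): forbidden (parity, ΔS, ΔL, ΔJ).
(a)–(f): allowed.
(b)–(c): forbidden (ΔS, ΔL, ΔJ).
(b)–(d): allowed.
(b)–(e): forbidden (ΔS, ΔL).
(b)–(f): forbidden (parity, ΔL, ΔJ).
(c)–(d): forbidden (parity, ΔS, ΔL).
(c)–(e): forbidden (parity, ΔS, ΔL).
(c)–(f): forbidden (ΔS).
(d)–(e): forbidden (parity, ΔS, ΔL).
(d)–(f): allowed.
(e)–(f): forbidden (ΔS).
Allowed pairs: 3 of 15.

3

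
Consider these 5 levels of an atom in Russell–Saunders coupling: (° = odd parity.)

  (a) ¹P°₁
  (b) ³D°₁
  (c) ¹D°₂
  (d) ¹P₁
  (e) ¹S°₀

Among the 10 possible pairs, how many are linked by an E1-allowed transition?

3

(a)–(b): forbidden (parity, ΔS).
(a)–(c): forbidden (parity).
(a)–(d): allowed.
(a)–(e): forbidden (parity).
(b)–(c): forbidden (parity, ΔS).
(b)–(d): forbidden (ΔS).
(b)–(e): forbidden (parity, ΔS, ΔL).
(c)–(d): allowed.
(c)–(e): forbidden (parity, ΔL, ΔJ).
(d)–(e): allowed.
Allowed pairs: 3 of 10.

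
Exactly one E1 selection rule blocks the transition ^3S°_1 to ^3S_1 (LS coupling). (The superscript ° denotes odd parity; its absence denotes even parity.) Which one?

the L=0 ↔ L=0 exclusion

Reading off the term symbols: S 1→1, L 0→0, J 1→1, parity odd→even.
ΔJ = 0, ±1 (not J=0↔0): J: 1 → 1, ΔJ = +0 — ✓.
ΔS = 0: S: 1 → 1 — ✓.
ΔL = 0, ±1 (not L=0↔0): L: 0 → 0, ΔL = +0 — ✗.
Parity must change: odd → even — ✓.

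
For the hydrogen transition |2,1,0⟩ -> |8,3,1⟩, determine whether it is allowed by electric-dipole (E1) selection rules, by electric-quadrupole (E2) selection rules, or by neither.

Δl = 3 − 1 = +2; l_i + l_f = 4.
Δm_l = +1.
E1 (Δl = ±1, |Δm_l| ≤ 1): not satisfied.
E2 (Δl = 0,±2, l_i+l_f ≥ 2, |Δm_l| ≤ 2): satisfied.

E2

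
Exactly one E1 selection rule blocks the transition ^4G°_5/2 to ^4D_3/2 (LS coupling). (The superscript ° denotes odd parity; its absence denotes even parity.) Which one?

Parity must change: odd → even — satisfied.
ΔS = 0: S: 3/2 → 3/2 — satisfied.
ΔL = 0, ±1 (not L=0↔0): L: 4 → 2, ΔL = -2 — violated.
ΔJ = 0, ±1 (not J=0↔0): J: 5/2 → 3/2, ΔJ = -1 — satisfied.

the ΔL = 0, ±1 rule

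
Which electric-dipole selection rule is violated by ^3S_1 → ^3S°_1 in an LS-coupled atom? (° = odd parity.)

the L=0 ↔ L=0 exclusion

Parity must change: even → odd — ✓.
ΔS = 0: S: 1 → 1 — ✓.
ΔL = 0, ±1 (not L=0↔0): L: 0 → 0, ΔL = +0 — ✗.
ΔJ = 0, ±1 (not J=0↔0): J: 1 → 1, ΔJ = +0 — ✓.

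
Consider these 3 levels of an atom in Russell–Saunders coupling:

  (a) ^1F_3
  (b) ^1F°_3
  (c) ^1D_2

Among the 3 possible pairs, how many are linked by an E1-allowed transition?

(a)–(b): allowed.
(a)–(c): forbidden (parity).
(b)–(c): allowed.
Allowed pairs: 2 of 3.

2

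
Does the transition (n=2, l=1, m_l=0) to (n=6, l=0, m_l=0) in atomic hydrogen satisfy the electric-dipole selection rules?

l: 1 → 0 (Δl = -1). Δl = ±1 passes.
m_l: 0 → 0 (Δm_l = +0). |Δm_l| ≤ 1 passes.
All E1 selection rules are satisfied.

allowed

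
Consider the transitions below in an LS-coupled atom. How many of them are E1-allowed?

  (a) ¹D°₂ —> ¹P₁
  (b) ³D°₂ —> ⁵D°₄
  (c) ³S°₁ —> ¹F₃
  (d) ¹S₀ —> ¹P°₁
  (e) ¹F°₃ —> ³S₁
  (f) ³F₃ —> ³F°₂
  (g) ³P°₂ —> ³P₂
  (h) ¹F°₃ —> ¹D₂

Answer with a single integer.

(a) allowed
(b) forbidden (parity, ΔS, ΔJ fail)
(c) forbidden (ΔS, ΔL, ΔJ fail)
(d) allowed
(e) forbidden (ΔS, ΔL, ΔJ fail)
(f) allowed
(g) allowed
(h) allowed
Total allowed: 5 of 8.

5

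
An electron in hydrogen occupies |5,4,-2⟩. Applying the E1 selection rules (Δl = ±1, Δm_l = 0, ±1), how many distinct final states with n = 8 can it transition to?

6

E1 requires Δl = ±1, so l_f ∈ {3, 5}; with 0 ≤ l_f ≤ n_f−1 = 7, the allowed l_f values are {3, 5}.
For l_f = 3: m_f ∈ {m_i−1, m_i, m_i+1} ∩ [−3, 3] = {-3, -2, -1} → 3 states.
For l_f = 5: m_f ∈ {m_i−1, m_i, m_i+1} ∩ [−5, 5] = {-3, -2, -1} → 3 states.
Total: 6.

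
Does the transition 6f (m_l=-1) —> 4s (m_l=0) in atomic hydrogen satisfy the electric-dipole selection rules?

Δl = 0 − 3 = -3; the E1 rule Δl = ±1 is fails.
m_l: -1 → 0 (Δm_l = +1). |Δm_l| ≤ 1 ok.
The transition is electric-dipole forbidden.

forbidden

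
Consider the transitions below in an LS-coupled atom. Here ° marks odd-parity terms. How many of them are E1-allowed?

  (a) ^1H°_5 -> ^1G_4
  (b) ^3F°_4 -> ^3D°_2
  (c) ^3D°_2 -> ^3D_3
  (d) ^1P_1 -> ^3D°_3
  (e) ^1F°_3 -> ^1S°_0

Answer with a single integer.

2

(a) allowed
(b) forbidden (parity, ΔJ fail)
(c) allowed
(d) forbidden (ΔS, ΔJ fail)
(e) forbidden (parity, ΔL, ΔJ fail)
Total allowed: 2 of 5.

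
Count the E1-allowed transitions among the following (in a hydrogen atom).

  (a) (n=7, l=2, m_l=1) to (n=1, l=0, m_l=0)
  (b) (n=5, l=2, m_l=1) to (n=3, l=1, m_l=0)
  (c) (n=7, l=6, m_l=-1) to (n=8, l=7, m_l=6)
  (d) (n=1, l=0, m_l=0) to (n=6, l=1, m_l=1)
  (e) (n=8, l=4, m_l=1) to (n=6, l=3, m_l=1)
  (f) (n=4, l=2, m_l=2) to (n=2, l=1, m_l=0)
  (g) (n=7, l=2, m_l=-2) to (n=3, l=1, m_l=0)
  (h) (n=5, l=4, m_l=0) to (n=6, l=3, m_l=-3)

3

(a) forbidden — Δl = -2 (E1 requires Δl = ±1)
(b) allowed
(c) forbidden — Δm_l = +7 (E1 requires Δm_l = 0, ±1)
(d) allowed
(e) allowed
(f) forbidden — Δm_l = -2 (E1 requires Δm_l = 0, ±1)
(g) forbidden — Δm_l = +2 (E1 requires Δm_l = 0, ±1)
(h) forbidden — Δm_l = -3 (E1 requires Δm_l = 0, ±1)
Total allowed: 3 of 8.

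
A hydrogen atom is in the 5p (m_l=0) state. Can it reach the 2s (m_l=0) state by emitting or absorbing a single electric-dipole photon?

Δl = 0 − 1 = -1; the E1 rule Δl = ±1 is ✓.
m_l: 0 → 0 (Δm_l = +0). |Δm_l| ≤ 1 ✓.
All E1 selection rules are satisfied.

allowed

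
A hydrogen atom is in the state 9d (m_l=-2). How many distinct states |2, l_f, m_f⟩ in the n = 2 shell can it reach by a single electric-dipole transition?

1

E1 requires Δl = ±1, so l_f ∈ {1, 3}; with 0 ≤ l_f ≤ n_f−1 = 1, the allowed l_f values are {1}.
For l_f = 1: m_f ∈ {m_i−1, m_i, m_i+1} ∩ [−1, 1] = {-1} → 1 state.
Total: 1.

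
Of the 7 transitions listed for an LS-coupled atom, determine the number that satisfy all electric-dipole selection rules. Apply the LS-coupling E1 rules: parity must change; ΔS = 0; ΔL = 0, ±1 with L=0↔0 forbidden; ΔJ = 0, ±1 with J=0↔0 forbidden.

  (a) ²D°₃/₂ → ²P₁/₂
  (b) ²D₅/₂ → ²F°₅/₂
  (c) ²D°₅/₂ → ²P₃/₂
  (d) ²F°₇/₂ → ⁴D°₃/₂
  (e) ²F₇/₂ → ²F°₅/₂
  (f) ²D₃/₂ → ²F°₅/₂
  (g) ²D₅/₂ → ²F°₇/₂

6

(a) allowed
(b) allowed
(c) allowed
(d) forbidden (parity, ΔS, ΔJ fail)
(e) allowed
(f) allowed
(g) allowed
Total allowed: 6 of 7.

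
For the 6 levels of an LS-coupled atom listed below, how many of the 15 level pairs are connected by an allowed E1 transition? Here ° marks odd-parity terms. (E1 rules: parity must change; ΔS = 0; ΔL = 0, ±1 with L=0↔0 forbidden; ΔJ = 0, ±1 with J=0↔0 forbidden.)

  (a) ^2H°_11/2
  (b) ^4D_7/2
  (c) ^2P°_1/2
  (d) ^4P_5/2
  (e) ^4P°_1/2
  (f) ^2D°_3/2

(a)–(b): forbidden (ΔS, ΔL, ΔJ).
(a)–(c): forbidden (parity, ΔL, ΔJ).
(a)–(d): forbidden (ΔS, ΔL, ΔJ).
(a)–(e): forbidden (parity, ΔS, ΔL, ΔJ).
(a)–(f): forbidden (parity, ΔL, ΔJ).
(b)–(c): forbidden (ΔS, ΔJ).
(b)–(d): forbidden (parity).
(b)–(e): forbidden (ΔJ).
(b)–(f): forbidden (ΔS, ΔJ).
(c)–(d): forbidden (ΔS, ΔJ).
(c)–(e): forbidden (parity, ΔS).
(c)–(f): forbidden (parity).
(d)–(e): forbidden (ΔJ).
(d)–(f): forbidden (ΔS).
(e)–(f): forbidden (parity, ΔS).
Allowed pairs: 0 of 15.

0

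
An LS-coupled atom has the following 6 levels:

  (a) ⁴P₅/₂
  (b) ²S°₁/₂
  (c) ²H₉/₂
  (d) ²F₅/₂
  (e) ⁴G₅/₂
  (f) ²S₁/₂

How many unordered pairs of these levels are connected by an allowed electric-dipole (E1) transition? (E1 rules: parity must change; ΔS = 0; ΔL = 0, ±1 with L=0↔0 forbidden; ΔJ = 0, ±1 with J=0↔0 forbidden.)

(a)–(b): forbidden (ΔS, ΔJ).
(a)–(c): forbidden (parity, ΔS, ΔL, ΔJ).
(a)–(d): forbidden (parity, ΔS, ΔL).
(a)–(e): forbidden (parity, ΔL).
(a)–(f): forbidden (parity, ΔS, ΔJ).
(b)–(c): forbidden (ΔL, ΔJ).
(b)–(d): forbidden (ΔL, ΔJ).
(b)–(e): forbidden (ΔS, ΔL, ΔJ).
(b)–(f): forbidden (ΔL).
(c)–(d): forbidden (parity, ΔL, ΔJ).
(c)–(e): forbidden (parity, ΔS, ΔJ).
(c)–(f): forbidden (parity, ΔL, ΔJ).
(d)–(e): forbidden (parity, ΔS).
(d)–(f): forbidden (parity, ΔL, ΔJ).
(e)–(f): forbidden (parity, ΔS, ΔL, ΔJ).
Allowed pairs: 0 of 15.

0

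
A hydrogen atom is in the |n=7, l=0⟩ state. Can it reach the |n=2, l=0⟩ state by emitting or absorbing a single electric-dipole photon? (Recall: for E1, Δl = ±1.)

forbidden

l: 0 → 0 (Δl = +0). Δl = ±1 violated.
The transition is electric-dipole forbidden.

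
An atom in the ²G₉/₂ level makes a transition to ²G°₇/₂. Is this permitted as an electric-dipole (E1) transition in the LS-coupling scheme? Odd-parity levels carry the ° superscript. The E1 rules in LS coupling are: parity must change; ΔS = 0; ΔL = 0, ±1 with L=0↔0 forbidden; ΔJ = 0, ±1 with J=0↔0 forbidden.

allowed

Parity must change: even → odd — ok.
ΔS = 0: S: 1/2 → 1/2 — ok.
ΔL = 0, ±1 (not L=0↔0): L: 4 → 4, ΔL = +0 — ok.
ΔJ = 0, ±1 (not J=0↔0): J: 9/2 → 7/2, ΔJ = -1 — ok.
All four E1 rules are satisfied.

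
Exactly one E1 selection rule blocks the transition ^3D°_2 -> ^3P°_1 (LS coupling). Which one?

parity

ΔJ = 0, ±1 (not J=0↔0): J: 2 → 1, ΔJ = -1 — ✓.
Parity must change: odd → odd — ✗.
ΔL = 0, ±1 (not L=0↔0): L: 2 → 1, ΔL = -1 — ✓.
ΔS = 0: S: 1 → 1 — ✓.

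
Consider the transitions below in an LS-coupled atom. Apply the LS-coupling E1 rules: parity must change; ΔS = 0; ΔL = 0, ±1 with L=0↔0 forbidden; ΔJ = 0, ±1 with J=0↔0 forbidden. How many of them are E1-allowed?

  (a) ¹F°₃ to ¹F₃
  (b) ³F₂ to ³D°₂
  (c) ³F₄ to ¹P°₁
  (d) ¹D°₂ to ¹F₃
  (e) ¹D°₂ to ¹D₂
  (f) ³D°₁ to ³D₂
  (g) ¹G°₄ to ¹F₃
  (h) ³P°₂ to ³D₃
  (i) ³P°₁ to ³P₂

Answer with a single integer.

8

(a) allowed
(b) allowed
(c) forbidden (ΔS, ΔL, ΔJ fail)
(d) allowed
(e) allowed
(f) allowed
(g) allowed
(h) allowed
(i) allowed
Total allowed: 8 of 9.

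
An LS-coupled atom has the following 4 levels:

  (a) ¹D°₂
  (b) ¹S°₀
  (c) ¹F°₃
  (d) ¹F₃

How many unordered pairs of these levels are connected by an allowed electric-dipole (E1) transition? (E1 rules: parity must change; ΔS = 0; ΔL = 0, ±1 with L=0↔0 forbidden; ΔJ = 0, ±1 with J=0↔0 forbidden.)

2

(a)–(b): forbidden (parity, ΔL, ΔJ).
(a)–(c): forbidden (parity).
(a)–(d): allowed.
(b)–(c): forbidden (parity, ΔL, ΔJ).
(b)–(d): forbidden (ΔL, ΔJ).
(c)–(d): allowed.
Allowed pairs: 2 of 6.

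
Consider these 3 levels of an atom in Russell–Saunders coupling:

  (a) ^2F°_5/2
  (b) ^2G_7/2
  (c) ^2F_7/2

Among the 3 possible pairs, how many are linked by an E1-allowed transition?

(a)–(b): allowed.
(a)–(c): allowed.
(b)–(c): forbidden (parity).
Allowed pairs: 2 of 3.

2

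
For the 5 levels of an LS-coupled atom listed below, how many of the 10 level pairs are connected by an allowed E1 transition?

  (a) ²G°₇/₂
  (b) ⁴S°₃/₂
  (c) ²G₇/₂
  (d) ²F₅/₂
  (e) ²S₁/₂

(a)–(b): forbidden (parity, ΔS, ΔL, ΔJ).
(a)–(c): allowed.
(a)–(d): allowed.
(a)–(e): forbidden (ΔL, ΔJ).
(b)–(c): forbidden (ΔS, ΔL, ΔJ).
(b)–(d): forbidden (ΔS, ΔL).
(b)–(e): forbidden (ΔS, ΔL).
(c)–(d): forbidden (parity).
(c)–(e): forbidden (parity, ΔL, ΔJ).
(d)–(e): forbidden (parity, ΔL, ΔJ).
Allowed pairs: 2 of 10.

2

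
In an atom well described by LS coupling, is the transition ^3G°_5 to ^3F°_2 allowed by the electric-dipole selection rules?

forbidden

ΔS = 0: S: 1 → 1 — ok.
Parity must change: odd → odd — fails.
ΔL = 0, ±1 (not L=0↔0): L: 4 → 3, ΔL = -1 — ok.
ΔJ = 0, ±1 (not J=0↔0): J: 5 → 2, ΔJ = -3 — fails.
Rule(s) violated: parity, ΔJ.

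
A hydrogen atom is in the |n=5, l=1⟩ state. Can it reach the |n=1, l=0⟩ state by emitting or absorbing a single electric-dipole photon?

l: 1 → 0 (Δl = -1). Δl = ±1 satisfied.
All E1 selection rules are satisfied.

allowed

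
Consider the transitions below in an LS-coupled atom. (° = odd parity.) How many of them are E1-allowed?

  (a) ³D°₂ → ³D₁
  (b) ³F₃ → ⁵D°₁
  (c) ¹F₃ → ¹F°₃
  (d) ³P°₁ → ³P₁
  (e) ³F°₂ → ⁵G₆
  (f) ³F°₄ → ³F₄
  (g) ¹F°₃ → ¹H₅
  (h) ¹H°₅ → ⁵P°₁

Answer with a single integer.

4

(a) allowed
(b) forbidden (ΔS, ΔJ fail)
(c) allowed
(d) allowed
(e) forbidden (ΔS, ΔJ fail)
(f) allowed
(g) forbidden (ΔL, ΔJ fail)
(h) forbidden (parity, ΔS, ΔL, ΔJ fail)
Total allowed: 4 of 8.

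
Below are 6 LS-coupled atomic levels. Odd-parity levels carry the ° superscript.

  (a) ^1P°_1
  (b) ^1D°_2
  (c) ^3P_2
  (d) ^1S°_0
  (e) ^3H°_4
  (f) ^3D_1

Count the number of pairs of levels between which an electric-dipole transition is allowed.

0

(a)–(b): forbidden (parity).
(a)–(c): forbidden (ΔS).
(a)–(d): forbidden (parity).
(a)–(e): forbidden (parity, ΔS, ΔL, ΔJ).
(a)–(f): forbidden (ΔS).
(b)–(c): forbidden (ΔS).
(b)–(d): forbidden (parity, ΔL, ΔJ).
(b)–(e): forbidden (parity, ΔS, ΔL, ΔJ).
(b)–(f): forbidden (ΔS).
(c)–(d): forbidden (ΔS, ΔJ).
(c)–(e): forbidden (ΔL, ΔJ).
(c)–(f): forbidden (parity).
(d)–(e): forbidden (parity, ΔS, ΔL, ΔJ).
(d)–(f): forbidden (ΔS, ΔL).
(e)–(f): forbidden (ΔL, ΔJ).
Allowed pairs: 0 of 15.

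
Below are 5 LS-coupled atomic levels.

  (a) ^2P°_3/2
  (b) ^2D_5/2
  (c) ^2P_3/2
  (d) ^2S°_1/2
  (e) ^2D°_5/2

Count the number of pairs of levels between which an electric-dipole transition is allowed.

5

(a)–(b): allowed.
(a)–(c): allowed.
(a)–(d): forbidden (parity).
(a)–(e): forbidden (parity).
(b)–(c): forbidden (parity).
(b)–(d): forbidden (ΔL, ΔJ).
(b)–(e): allowed.
(c)–(d): allowed.
(c)–(e): allowed.
(d)–(e): forbidden (parity, ΔL, ΔJ).
Allowed pairs: 5 of 10.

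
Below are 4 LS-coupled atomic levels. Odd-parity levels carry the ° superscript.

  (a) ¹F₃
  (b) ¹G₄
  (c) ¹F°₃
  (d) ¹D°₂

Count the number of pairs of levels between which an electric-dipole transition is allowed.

(a)–(b): forbidden (parity).
(a)–(c): allowed.
(a)–(d): allowed.
(b)–(c): allowed.
(b)–(d): forbidden (ΔL, ΔJ).
(c)–(d): forbidden (parity).
Allowed pairs: 3 of 6.

3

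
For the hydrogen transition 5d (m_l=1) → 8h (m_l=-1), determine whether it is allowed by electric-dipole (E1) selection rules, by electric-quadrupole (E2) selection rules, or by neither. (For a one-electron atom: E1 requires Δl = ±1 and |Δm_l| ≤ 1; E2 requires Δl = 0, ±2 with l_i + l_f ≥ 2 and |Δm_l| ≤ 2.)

Δl = 5 − 2 = +3; l_i + l_f = 7.
Δm_l = -2.
E1 (Δl = ±1, |Δm_l| ≤ 1): not satisfied.
E2 (Δl = 0,±2, l_i+l_f ≥ 2, |Δm_l| ≤ 2): not satisfied.

neither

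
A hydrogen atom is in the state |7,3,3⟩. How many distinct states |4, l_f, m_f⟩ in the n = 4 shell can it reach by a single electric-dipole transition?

E1 requires Δl = ±1, so l_f ∈ {2, 4}; with 0 ≤ l_f ≤ n_f−1 = 3, the allowed l_f values are {2}.
For l_f = 2: m_f ∈ {m_i−1, m_i, m_i+1} ∩ [−2, 2] = {2} → 1 state.
Total: 1.

1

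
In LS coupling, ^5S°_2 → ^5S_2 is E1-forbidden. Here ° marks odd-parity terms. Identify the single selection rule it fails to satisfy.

the L=0 ↔ L=0 exclusion

Parity must change: odd → even — satisfied.
ΔS = 0: S: 2 → 2 — satisfied.
ΔL = 0, ±1 (not L=0↔0): L: 0 → 0, ΔL = +0 — violated.
ΔJ = 0, ±1 (not J=0↔0): J: 2 → 2, ΔJ = +0 — satisfied.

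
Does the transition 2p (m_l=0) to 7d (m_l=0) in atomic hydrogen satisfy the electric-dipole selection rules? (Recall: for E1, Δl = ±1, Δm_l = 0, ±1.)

l: 1 → 2 (Δl = +1). Δl = ±1 satisfied.
m_l: 0 → 0 (Δm_l = +0). |Δm_l| ≤ 1 satisfied.
All E1 selection rules are satisfied.

allowed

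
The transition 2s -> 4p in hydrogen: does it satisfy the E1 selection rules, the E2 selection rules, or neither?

E1

Δl = 1 − 0 = +1; l_i + l_f = 1.
E1 (Δl = ±1): satisfied.
E2 (Δl = 0,±2, l_i+l_f ≥ 2): not satisfied.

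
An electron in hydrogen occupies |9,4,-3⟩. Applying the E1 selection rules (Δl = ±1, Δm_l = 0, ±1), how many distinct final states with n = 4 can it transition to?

2

E1 requires Δl = ±1, so l_f ∈ {3, 5}; with 0 ≤ l_f ≤ n_f−1 = 3, the allowed l_f values are {3}.
For l_f = 3: m_f ∈ {m_i−1, m_i, m_i+1} ∩ [−3, 3] = {-3, -2} → 2 states.
Total: 2.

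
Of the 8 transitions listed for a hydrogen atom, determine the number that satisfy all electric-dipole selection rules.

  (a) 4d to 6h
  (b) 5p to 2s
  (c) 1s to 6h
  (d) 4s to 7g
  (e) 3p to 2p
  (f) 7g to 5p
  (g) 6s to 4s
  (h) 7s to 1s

(a) forbidden — Δl = +3 (E1 requires Δl = ±1)
(b) allowed
(c) forbidden — Δl = +5 (E1 requires Δl = ±1)
(d) forbidden — Δl = +4 (E1 requires Δl = ±1)
(e) forbidden — Δl = +0 (E1 requires Δl = ±1)
(f) forbidden — Δl = -3 (E1 requires Δl = ±1)
(g) forbidden — Δl = +0 (E1 requires Δl = ±1)
(h) forbidden — Δl = +0 (E1 requires Δl = ±1)
Total allowed: 1 of 8.

1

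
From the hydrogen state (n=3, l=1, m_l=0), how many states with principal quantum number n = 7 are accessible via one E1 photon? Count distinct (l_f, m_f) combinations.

4

E1 requires Δl = ±1, so l_f ∈ {0, 2}; with 0 ≤ l_f ≤ n_f−1 = 6, the allowed l_f values are {0, 2}.
For l_f = 0: m_f ∈ {m_i−1, m_i, m_i+1} ∩ [−0, 0] = {0} → 1 state.
For l_f = 2: m_f ∈ {m_i−1, m_i, m_i+1} ∩ [−2, 2] = {-1, 0, 1} → 3 states.
Total: 4.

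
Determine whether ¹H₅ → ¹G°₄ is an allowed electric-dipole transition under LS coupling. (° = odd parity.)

allowed

Initial level: S=0, L=5, J=5, parity even. Final level: S=0, L=4, J=4, parity odd.
Parity must change: even → odd — satisfied.
ΔS = 0: S: 0 → 0 — satisfied.
ΔL = 0, ±1 (not L=0↔0): L: 5 → 4, ΔL = -1 — satisfied.
ΔJ = 0, ±1 (not J=0↔0): J: 5 → 4, ΔJ = -1 — satisfied.
All four E1 rules are satisfied.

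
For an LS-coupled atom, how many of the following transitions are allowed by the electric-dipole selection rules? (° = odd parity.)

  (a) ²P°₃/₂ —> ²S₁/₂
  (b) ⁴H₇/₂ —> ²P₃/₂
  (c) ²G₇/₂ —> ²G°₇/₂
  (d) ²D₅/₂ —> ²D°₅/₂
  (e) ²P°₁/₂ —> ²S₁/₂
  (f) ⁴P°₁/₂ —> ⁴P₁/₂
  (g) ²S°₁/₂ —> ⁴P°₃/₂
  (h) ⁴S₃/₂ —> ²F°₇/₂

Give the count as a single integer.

5

(a) allowed
(b) forbidden (parity, ΔS, ΔL, ΔJ fail)
(c) allowed
(d) allowed
(e) allowed
(f) allowed
(g) forbidden (parity, ΔS fail)
(h) forbidden (ΔS, ΔL, ΔJ fail)
Total allowed: 5 of 8.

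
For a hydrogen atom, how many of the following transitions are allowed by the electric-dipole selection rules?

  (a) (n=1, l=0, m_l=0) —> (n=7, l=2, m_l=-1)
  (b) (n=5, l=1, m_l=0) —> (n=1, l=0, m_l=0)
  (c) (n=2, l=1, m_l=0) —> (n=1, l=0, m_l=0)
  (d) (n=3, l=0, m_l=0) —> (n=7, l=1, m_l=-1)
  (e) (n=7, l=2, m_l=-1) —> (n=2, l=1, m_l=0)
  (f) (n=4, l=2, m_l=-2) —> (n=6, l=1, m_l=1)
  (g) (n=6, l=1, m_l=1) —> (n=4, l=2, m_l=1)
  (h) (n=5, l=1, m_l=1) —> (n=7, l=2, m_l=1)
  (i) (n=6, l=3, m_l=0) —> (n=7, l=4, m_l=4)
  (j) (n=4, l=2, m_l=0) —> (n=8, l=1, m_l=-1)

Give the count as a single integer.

(a) forbidden — Δl = +2 (E1 requires Δl = ±1)
(b) allowed
(c) allowed
(d) allowed
(e) allowed
(f) forbidden — Δm_l = +3 (E1 requires Δm_l = 0, ±1)
(g) allowed
(h) allowed
(i) forbidden — Δm_l = +4 (E1 requires Δm_l = 0, ±1)
(j) allowed
Total allowed: 7 of 10.

7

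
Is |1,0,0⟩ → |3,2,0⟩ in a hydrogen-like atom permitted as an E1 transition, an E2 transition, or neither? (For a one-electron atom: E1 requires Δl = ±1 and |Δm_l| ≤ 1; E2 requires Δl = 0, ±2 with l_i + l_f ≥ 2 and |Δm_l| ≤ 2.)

E2

Δl = 2 − 0 = +2; l_i + l_f = 2.
Δm_l = +0.
E1 (Δl = ±1, |Δm_l| ≤ 1): not satisfied.
E2 (Δl = 0,±2, l_i+l_f ≥ 2, |Δm_l| ≤ 2): satisfied.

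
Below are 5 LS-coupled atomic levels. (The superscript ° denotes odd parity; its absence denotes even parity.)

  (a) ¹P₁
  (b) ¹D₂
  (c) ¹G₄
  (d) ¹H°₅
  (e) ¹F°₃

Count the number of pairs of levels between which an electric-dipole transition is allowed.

(a)–(b): forbidden (parity).
(a)–(c): forbidden (parity, ΔL, ΔJ).
(a)–(d): forbidden (ΔL, ΔJ).
(a)–(e): forbidden (ΔL, ΔJ).
(b)–(c): forbidden (parity, ΔL, ΔJ).
(b)–(d): forbidden (ΔL, ΔJ).
(b)–(e): allowed.
(c)–(d): allowed.
(c)–(e): allowed.
(d)–(e): forbidden (parity, ΔL, ΔJ).
Allowed pairs: 3 of 10.

3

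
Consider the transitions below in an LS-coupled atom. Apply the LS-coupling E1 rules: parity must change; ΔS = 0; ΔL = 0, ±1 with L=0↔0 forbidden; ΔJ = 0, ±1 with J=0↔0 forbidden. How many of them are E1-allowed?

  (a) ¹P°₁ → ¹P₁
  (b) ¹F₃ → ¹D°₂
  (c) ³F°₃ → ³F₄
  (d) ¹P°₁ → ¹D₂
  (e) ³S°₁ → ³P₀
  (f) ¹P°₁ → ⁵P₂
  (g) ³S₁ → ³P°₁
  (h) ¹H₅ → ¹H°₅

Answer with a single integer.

7

(a) allowed
(b) allowed
(c) allowed
(d) allowed
(e) allowed
(f) forbidden (ΔS fails)
(g) allowed
(h) allowed
Total allowed: 7 of 8.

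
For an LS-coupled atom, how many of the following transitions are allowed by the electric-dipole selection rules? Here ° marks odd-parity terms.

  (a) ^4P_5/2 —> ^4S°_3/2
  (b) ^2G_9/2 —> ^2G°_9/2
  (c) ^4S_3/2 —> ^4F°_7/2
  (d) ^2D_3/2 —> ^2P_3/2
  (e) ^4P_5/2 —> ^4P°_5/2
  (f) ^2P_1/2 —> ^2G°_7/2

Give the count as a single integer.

(a) allowed
(b) allowed
(c) forbidden (ΔL, ΔJ fail)
(d) forbidden (parity fails)
(e) allowed
(f) forbidden (ΔL, ΔJ fail)
Total allowed: 3 of 6.

3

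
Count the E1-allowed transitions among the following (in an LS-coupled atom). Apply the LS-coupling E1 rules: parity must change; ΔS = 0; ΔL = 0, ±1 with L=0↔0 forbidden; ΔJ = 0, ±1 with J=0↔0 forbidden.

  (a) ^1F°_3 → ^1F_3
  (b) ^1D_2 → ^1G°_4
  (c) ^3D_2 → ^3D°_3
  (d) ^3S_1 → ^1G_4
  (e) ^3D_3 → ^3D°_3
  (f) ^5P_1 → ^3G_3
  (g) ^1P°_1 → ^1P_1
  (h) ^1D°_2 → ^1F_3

5

(a) allowed
(b) forbidden (ΔL, ΔJ fail)
(c) allowed
(d) forbidden (parity, ΔS, ΔL, ΔJ fail)
(e) allowed
(f) forbidden (parity, ΔS, ΔL, ΔJ fail)
(g) allowed
(h) allowed
Total allowed: 5 of 8.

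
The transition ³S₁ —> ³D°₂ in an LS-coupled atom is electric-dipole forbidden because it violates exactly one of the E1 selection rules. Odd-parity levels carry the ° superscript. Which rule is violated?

the ΔL = 0, ±1 rule

Parity must change: even → odd — satisfied.
ΔS = 0: S: 1 → 1 — satisfied.
ΔL = 0, ±1 (not L=0↔0): L: 0 → 2, ΔL = +2 — violated.
ΔJ = 0, ±1 (not J=0↔0): J: 1 → 2, ΔJ = +1 — satisfied.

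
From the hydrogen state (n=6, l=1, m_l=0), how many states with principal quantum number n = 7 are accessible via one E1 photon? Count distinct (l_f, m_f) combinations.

4

E1 requires Δl = ±1, so l_f ∈ {0, 2}; with 0 ≤ l_f ≤ n_f−1 = 6, the allowed l_f values are {0, 2}.
For l_f = 0: m_f ∈ {m_i−1, m_i, m_i+1} ∩ [−0, 0] = {0} → 1 state.
For l_f = 2: m_f ∈ {m_i−1, m_i, m_i+1} ∩ [−2, 2] = {-1, 0, 1} → 3 states.
Total: 4.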